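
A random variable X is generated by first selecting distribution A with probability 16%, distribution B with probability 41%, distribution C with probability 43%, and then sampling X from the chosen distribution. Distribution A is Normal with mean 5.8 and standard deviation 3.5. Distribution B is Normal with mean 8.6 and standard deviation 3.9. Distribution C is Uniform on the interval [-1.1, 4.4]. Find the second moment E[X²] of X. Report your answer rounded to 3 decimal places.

46.157

For each component E[X²] = Var + (mean)², giving A: 45.89; B: 89.17; C: 5.24333.
Overall E[X²] = 0.16·45.89 + 0.41·89.17 + 0.43·5.24333 = 46.1567.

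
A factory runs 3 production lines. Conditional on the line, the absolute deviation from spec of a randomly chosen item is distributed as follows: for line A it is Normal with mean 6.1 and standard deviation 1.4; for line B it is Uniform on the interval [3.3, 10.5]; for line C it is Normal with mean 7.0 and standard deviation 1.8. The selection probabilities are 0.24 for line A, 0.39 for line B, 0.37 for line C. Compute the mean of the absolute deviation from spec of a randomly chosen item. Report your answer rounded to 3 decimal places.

Component means — A: 6.1; B: 6.9; C: 7.
E[X] = 0.24·6.1 + 0.39·6.9 + 0.37·7 = 6.745.

6.745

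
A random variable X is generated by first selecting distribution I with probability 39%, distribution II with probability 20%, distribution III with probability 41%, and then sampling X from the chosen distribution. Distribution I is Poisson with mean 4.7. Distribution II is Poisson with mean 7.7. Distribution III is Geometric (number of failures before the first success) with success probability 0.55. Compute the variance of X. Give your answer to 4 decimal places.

Per component, I: μ=4.7, E[X²]=26.79; II: μ=7.7, E[X²]=66.99; III: μ=0.818182, E[X²]=2.15702.
E[X] = 0.39·4.7 + 0.2·7.7 + 0.41·0.818182 = 3.70845.
E[X²] = 0.39·26.79 + 0.2·66.99 + 0.41·2.15702 = 24.7305.
Var(X) = E[X²] − (E[X])² = 24.7305 − 13.7526 = 10.9778.

10.9778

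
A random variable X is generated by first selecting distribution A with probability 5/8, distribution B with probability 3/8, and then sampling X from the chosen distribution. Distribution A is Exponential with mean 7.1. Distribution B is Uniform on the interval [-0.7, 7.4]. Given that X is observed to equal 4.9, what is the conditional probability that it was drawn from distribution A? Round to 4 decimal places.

0.4881

Likelihoods f(4.9 | ·): A: 0.0706346; B: 0.123457.
Posterior ∝ prior × likelihood. Numerator for A: 0.625·0.0706346 = 0.0441466.
Normalizing constant: 0.625·0.0706346 + 0.375·0.123457 = 0.0904429.
P(A | observation) = 0.0441466 / 0.0904429 = 0.488116.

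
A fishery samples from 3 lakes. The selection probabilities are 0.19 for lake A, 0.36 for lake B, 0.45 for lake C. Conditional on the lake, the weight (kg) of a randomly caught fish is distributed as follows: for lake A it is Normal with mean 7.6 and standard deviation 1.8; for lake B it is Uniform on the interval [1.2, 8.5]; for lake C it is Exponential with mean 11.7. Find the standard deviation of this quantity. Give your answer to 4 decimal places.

Per component, A: μ=7.6, E[X²]=61; B: μ=4.85, E[X²]=27.9633; C: μ=11.7, E[X²]=273.78.
E[X] = 0.19·7.6 + 0.36·4.85 + 0.45·11.7 = 8.455.
E[X²] = 0.19·61 + 0.36·27.9633 + 0.45·273.78 = 144.858.
Var(X) = E[X²] − (E[X])² = 144.858 − 71.487 = 73.3708.
SD(X) = √73.3708 = 8.56567.

8.5657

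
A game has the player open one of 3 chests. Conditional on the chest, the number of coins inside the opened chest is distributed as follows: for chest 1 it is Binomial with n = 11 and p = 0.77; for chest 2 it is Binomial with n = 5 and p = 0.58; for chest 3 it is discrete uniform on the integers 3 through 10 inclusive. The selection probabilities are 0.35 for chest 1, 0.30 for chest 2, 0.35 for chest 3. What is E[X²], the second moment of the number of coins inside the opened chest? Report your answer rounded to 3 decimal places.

45.305

For each component E[X²] = Var + (mean)², giving 1: 73.689; 2: 9.628; 3: 47.5.
Overall E[X²] = 0.35·73.689 + 0.3·9.628 + 0.35·47.5 = 45.3045.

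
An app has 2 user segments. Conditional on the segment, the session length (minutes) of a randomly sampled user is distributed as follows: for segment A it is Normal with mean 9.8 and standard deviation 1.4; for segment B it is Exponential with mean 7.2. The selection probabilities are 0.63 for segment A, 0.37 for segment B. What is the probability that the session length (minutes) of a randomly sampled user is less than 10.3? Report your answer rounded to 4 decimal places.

Conditional on each segment, P(X < 10.3): A: 0.639508; B: 0.760824.
By total probability, P(X < 10.3) = 0.63·0.639508 + 0.37·0.760824 = 0.684395.

0.6844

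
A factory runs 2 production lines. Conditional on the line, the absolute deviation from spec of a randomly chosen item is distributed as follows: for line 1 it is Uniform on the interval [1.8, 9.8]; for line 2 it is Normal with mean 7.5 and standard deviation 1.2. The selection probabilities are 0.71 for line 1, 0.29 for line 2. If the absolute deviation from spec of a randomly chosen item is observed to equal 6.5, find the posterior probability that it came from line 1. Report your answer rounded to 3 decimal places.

0.566

Likelihoods f(6.5 | ·): 1: 0.125; 2: 0.234927.
Posterior ∝ prior × likelihood. Numerator for 1: 0.71·0.125 = 0.08875.
Normalizing constant: 0.71·0.125 + 0.29·0.234927 = 0.156879.
P(1 | observation) = 0.08875 / 0.156879 = 0.565724.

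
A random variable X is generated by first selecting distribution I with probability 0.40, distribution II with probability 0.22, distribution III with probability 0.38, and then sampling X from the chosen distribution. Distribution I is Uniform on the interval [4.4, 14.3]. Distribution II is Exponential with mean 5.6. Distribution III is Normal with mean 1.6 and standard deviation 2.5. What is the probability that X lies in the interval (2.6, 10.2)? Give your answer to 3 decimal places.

0.468

Conditional on each component, P(2.6 < X < 10.2): I: 0.585859; II: 0.466789; III: 0.344287.
By total probability, P(2.6 < X < 10.2) = 0.4·0.585859 + 0.22·0.466789 + 0.38·0.344287 = 0.467866.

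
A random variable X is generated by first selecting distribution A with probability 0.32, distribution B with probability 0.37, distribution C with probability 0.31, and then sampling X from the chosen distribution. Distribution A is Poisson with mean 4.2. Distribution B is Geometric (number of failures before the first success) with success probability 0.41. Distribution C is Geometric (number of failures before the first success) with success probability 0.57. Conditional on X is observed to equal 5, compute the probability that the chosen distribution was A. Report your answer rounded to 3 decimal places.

0.795

Likelihoods P(X=5 | ·): A: 0.163316; B: 0.0293119; C: 0.00837948.
Posterior ∝ prior × likelihood. Numerator for A: 0.32·0.163316 = 0.0522611.
Normalizing constant: 0.32·0.163316 + 0.37·0.0293119 + 0.31·0.00837948 = 0.0657041.
P(A | observation) = 0.0522611 / 0.0657041 = 0.7954.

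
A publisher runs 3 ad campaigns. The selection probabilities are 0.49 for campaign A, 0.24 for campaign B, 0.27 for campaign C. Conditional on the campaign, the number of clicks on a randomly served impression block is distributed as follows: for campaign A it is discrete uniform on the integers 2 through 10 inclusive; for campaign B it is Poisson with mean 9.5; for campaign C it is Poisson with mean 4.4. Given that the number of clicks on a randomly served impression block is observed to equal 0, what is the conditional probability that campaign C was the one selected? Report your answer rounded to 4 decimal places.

0.9946

Likelihoods P(X=0 | ·): A: 0; B: 7.48518e-05; C: 0.0122773.
Posterior ∝ prior × likelihood. Numerator for C: 0.27·0.0122773 = 0.00331488.
Normalizing constant: 0.49·0 + 0.24·7.48518e-05 + 0.27·0.0122773 = 0.00333285.
P(C | observation) = 0.00331488 / 0.00333285 = 0.99461.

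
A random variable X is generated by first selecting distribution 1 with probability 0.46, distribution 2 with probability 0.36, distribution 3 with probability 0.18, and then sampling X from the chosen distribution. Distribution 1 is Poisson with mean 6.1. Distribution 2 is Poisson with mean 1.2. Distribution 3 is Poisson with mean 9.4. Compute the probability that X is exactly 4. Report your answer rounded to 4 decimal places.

0.0737

Conditional on each component, P(X = 4): 1: 0.129393; 2: 0.0260232; 3: 0.0269111.
By total probability, P(X = 4) = 0.46·0.129393 + 0.36·0.0260232 + 0.18·0.0269111 = 0.0737333.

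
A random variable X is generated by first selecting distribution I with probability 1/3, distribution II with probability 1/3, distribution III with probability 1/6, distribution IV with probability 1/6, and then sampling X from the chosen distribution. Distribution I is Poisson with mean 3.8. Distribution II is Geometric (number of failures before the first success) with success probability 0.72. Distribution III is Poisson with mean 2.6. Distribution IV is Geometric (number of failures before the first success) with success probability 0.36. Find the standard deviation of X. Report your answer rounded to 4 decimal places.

2.1681

Per component, I: μ=3.8, E[X²]=18.24; II: μ=0.388889, E[X²]=0.691358; III: μ=2.6, E[X²]=9.36; IV: μ=1.77778, E[X²]=8.09877.
E[X] = 0.333333·3.8 + 0.333333·0.388889 + 0.166667·2.6 + 0.166667·1.77778 = 2.12593.
E[X²] = 0.333333·18.24 + 0.333333·0.691358 + 0.166667·9.36 + 0.166667·8.09877 = 9.22025.
Var(X) = E[X²] − (E[X])² = 9.22025 − 4.51956 = 4.70069.
SD(X) = √4.70069 = 2.16811.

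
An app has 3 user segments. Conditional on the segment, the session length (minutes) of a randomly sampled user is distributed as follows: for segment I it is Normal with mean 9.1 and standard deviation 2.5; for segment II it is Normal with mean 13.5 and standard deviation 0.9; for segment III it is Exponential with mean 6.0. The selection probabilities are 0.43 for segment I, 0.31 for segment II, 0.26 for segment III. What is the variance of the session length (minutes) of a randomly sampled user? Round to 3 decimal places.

Per component, I: μ=9.1, E[X²]=89.06; II: μ=13.5, E[X²]=183.06; III: μ=6, E[X²]=72.
E[X] = 0.43·9.1 + 0.31·13.5 + 0.26·6 = 9.658.
E[X²] = 0.43·89.06 + 0.31·183.06 + 0.26·72 = 113.764.
Var(X) = E[X²] − (E[X])² = 113.764 − 93.277 = 20.4874.

20.487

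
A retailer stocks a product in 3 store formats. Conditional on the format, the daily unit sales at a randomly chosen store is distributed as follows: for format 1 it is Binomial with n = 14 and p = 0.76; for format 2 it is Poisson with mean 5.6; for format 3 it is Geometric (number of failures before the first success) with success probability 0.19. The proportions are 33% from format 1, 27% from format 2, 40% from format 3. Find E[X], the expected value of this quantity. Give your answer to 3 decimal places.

Component means — 1: 10.64; 2: 5.6; 3: 4.26316.
E[X] = 0.33·10.64 + 0.27·5.6 + 0.4·4.26316 = 6.72846.

6.728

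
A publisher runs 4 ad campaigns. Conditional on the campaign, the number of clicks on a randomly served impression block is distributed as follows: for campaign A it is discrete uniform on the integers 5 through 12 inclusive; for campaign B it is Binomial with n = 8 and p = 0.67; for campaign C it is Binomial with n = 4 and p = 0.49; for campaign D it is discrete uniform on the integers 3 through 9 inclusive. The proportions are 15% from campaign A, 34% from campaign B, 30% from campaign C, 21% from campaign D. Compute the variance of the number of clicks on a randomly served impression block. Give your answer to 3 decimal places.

Per component, A: μ=8.5, E[X²]=77.5; B: μ=5.36, E[X²]=30.4984; C: μ=1.96, E[X²]=4.8412; D: μ=6, E[X²]=40.
E[X] = 0.15·8.5 + 0.34·5.36 + 0.3·1.96 + 0.21·6 = 4.9454.
E[X²] = 0.15·77.5 + 0.34·30.4984 + 0.3·4.8412 + 0.21·40 = 31.8468.
Var(X) = E[X²] − (E[X])² = 31.8468 − 24.457 = 7.38983.

7.390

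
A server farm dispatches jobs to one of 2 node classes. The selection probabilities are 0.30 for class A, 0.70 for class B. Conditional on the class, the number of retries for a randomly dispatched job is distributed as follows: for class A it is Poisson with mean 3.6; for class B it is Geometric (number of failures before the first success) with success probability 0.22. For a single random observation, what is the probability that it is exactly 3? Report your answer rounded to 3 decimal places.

0.137

Conditional on each class, P(X = 3): A: 0.212469; B: 0.104401.
By total probability, P(X = 3) = 0.3·0.212469 + 0.7·0.104401 = 0.136822.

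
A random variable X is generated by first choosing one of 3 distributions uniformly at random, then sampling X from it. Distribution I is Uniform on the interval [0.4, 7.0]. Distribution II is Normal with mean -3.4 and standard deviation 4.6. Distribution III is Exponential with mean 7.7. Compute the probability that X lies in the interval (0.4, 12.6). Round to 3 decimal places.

Conditional on each component, P(0.4 < X < 12.6): I: 1; II: 0.204125; III: 0.754691.
By total probability, P(0.4 < X < 12.6) = 0.333333·1 + 0.333333·0.204125 + 0.333333·0.754691 = 0.652939.

0.653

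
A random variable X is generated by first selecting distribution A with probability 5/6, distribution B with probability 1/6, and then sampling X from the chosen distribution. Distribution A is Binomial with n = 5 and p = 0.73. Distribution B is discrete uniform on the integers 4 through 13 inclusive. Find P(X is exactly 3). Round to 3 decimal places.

Conditional on each component, P(X = 3): A: 0.283593; B: 0.
By total probability, P(X = 3) = 0.833333·0.283593 + 0.166667·0 = 0.236328.

0.236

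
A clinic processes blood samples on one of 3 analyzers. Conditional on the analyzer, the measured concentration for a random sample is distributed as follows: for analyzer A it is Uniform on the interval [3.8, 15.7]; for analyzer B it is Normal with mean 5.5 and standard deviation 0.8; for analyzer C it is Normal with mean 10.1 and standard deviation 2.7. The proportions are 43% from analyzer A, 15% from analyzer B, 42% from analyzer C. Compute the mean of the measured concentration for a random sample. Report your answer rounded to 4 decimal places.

9.2595

Component means — A: 9.75; B: 5.5; C: 10.1.
E[X] = 0.43·9.75 + 0.15·5.5 + 0.42·10.1 = 9.2595.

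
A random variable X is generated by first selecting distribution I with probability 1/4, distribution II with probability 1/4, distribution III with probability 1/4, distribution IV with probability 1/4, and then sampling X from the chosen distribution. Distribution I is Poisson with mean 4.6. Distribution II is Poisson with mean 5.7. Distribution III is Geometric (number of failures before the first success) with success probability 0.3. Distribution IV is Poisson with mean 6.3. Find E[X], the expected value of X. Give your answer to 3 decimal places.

Component means — I: 4.6; II: 5.7; III: 2.33333; IV: 6.3.
E[X] = 0.25·4.6 + 0.25·5.7 + 0.25·2.33333 + 0.25·6.3 = 4.73333.

4.733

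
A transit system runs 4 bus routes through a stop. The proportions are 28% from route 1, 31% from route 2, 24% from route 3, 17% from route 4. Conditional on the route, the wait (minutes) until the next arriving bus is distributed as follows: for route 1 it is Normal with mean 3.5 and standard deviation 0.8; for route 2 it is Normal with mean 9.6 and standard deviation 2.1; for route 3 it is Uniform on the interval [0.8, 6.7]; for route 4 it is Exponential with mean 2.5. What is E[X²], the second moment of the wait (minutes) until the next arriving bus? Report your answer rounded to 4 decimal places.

39.7421

For each component E[X²] = Var + (mean)², giving 1: 12.89; 2: 96.57; 3: 16.9633; 4: 12.5.
Overall E[X²] = 0.28·12.89 + 0.31·96.57 + 0.24·16.9633 + 0.17·12.5 = 39.7421.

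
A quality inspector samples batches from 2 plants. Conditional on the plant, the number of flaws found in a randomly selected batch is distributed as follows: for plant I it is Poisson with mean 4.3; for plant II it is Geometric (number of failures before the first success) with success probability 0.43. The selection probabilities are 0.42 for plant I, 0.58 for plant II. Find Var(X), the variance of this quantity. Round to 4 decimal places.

5.7492

Per component, I: μ=4.3, E[X²]=22.79; II: μ=1.32558, E[X²]=4.83991.
E[X] = 0.42·4.3 + 0.58·1.32558 = 2.57484.
E[X²] = 0.42·22.79 + 0.58·4.83991 = 12.3789.
Var(X) = E[X²] − (E[X])² = 12.3789 − 6.62979 = 5.74916.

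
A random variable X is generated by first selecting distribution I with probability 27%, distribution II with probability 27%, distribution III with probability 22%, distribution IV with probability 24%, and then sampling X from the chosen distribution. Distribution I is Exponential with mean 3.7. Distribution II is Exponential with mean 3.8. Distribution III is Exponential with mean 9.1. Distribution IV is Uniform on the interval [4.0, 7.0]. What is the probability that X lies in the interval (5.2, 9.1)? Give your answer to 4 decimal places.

Conditional on each component, P(5.2 < X < 9.1): I: 0.159786; II: 0.163312; III: 0.196839; IV: 0.6.
By total probability, P(5.2 < X < 9.1) = 0.27·0.159786 + 0.27·0.163312 + 0.22·0.196839 + 0.24·0.6 = 0.274541.

0.2745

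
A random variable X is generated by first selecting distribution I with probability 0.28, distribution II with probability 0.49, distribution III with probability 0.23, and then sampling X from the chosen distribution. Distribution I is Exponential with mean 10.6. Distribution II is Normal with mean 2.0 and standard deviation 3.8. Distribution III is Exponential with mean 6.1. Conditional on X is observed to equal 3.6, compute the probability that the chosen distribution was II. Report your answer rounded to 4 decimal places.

Likelihoods f(3.6 | ·): I: 0.0671735; II: 0.0960792; III: 0.0908584.
Posterior ∝ prior × likelihood. Numerator for II: 0.49·0.0960792 = 0.0470788.
Normalizing constant: 0.28·0.0671735 + 0.49·0.0960792 + 0.23·0.0908584 = 0.0867848.
P(II | observation) = 0.0470788 / 0.0867848 = 0.542477.

0.5425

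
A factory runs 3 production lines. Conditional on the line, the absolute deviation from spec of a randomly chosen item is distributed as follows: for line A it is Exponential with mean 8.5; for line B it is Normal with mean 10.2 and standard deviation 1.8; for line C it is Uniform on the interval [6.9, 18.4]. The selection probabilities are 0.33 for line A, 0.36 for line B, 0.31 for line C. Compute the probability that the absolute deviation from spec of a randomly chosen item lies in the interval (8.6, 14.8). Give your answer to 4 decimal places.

0.5200

Conditional on each line, P(8.6 < X < 14.8): A: 0.188263; B: 0.807668; C: 0.53913.
By total probability, P(8.6 < X < 14.8) = 0.33·0.188263 + 0.36·0.807668 + 0.31·0.53913 = 0.520018.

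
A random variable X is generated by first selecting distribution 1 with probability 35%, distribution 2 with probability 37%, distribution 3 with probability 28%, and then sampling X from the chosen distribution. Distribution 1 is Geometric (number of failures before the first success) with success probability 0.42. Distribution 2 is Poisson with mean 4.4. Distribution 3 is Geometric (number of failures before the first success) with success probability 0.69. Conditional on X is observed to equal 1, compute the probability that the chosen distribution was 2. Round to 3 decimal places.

Likelihoods P(X=1 | ·): 1: 0.2436; 2: 0.0540203; 3: 0.2139.
Posterior ∝ prior × likelihood. Numerator for 2: 0.37·0.0540203 = 0.0199875.
Normalizing constant: 0.35·0.2436 + 0.37·0.0540203 + 0.28·0.2139 = 0.16514.
P(2 | observation) = 0.0199875 / 0.16514 = 0.121034.

0.121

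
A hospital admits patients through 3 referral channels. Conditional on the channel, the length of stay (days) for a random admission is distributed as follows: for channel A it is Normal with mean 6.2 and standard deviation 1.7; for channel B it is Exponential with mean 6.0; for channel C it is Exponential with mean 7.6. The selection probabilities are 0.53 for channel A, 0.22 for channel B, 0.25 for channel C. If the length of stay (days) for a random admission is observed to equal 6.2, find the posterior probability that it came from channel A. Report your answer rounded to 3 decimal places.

0.818

Likelihoods f(6.2 | ·): A: 0.234672; B: 0.0593032; C: 0.0581961.
Posterior ∝ prior × likelihood. Numerator for A: 0.53·0.234672 = 0.124376.
Normalizing constant: 0.53·0.234672 + 0.22·0.0593032 + 0.25·0.0581961 = 0.151972.
P(A | observation) = 0.124376 / 0.151972 = 0.818416.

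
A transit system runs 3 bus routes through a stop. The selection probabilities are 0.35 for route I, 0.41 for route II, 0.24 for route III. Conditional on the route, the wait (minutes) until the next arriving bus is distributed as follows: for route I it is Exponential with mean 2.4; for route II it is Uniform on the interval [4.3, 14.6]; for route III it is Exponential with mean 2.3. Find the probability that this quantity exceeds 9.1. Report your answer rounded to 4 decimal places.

Conditional on each route, P(X > 9.1): I: 0.022558; II: 0.533981; III: 0.0191295.
By total probability, P(X > 9.1) = 0.35·0.022558 + 0.41·0.533981 + 0.24·0.0191295 = 0.231418.

0.2314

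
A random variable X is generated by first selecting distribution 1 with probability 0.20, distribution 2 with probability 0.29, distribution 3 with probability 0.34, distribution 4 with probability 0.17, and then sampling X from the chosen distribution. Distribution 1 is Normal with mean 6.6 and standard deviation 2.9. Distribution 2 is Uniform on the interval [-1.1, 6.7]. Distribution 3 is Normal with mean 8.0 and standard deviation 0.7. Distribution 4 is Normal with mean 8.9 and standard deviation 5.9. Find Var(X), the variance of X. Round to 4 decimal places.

14.9347

Per component, 1: μ=6.6, E[X²]=51.97; 2: μ=2.8, E[X²]=12.91; 3: μ=8, E[X²]=64.49; 4: μ=8.9, E[X²]=114.02.
E[X] = 0.2·6.6 + 0.29·2.8 + 0.34·8 + 0.17·8.9 = 6.365.
E[X²] = 0.2·51.97 + 0.29·12.91 + 0.34·64.49 + 0.17·114.02 = 55.4479.
Var(X) = E[X²] − (E[X])² = 55.4479 − 40.5132 = 14.9347.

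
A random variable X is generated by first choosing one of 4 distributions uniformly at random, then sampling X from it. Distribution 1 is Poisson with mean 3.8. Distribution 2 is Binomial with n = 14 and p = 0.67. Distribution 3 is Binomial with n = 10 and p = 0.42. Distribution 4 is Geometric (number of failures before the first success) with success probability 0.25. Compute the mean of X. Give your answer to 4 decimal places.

Component means — 1: 3.8; 2: 9.38; 3: 4.2; 4: 3.
E[X] = 0.25·3.8 + 0.25·9.38 + 0.25·4.2 + 0.25·3 = 5.095.

5.0950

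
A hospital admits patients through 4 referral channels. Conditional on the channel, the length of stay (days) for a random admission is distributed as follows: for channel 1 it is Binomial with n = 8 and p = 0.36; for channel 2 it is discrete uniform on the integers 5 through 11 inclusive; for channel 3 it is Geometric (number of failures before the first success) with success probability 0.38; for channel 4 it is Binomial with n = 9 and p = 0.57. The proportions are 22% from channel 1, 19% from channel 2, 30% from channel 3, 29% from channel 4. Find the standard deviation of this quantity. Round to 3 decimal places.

2.906

Per component, 1: μ=2.88, E[X²]=10.1376; 2: μ=8, E[X²]=68; 3: μ=1.63158, E[X²]=6.95568; 4: μ=5.13, E[X²]=28.5228.
E[X] = 0.22·2.88 + 0.19·8 + 0.3·1.63158 + 0.29·5.13 = 4.13077.
E[X²] = 0.22·10.1376 + 0.19·68 + 0.3·6.95568 + 0.29·28.5228 = 25.5086.
Var(X) = E[X²] − (E[X])² = 25.5086 − 17.0633 = 8.4453.
SD(X) = √8.4453 = 2.90608.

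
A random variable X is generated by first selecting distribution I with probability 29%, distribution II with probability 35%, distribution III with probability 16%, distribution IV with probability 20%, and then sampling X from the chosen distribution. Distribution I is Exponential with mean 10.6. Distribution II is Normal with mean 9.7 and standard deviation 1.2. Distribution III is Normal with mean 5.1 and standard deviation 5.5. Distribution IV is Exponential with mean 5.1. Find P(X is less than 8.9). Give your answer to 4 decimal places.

Conditional on each component, P(X < 8.9): I: 0.568127; II: 0.252493; III: 0.755189; IV: 0.825372.
By total probability, P(X < 8.9) = 0.29·0.568127 + 0.35·0.252493 + 0.16·0.755189 + 0.2·0.825372 = 0.539034.

0.5390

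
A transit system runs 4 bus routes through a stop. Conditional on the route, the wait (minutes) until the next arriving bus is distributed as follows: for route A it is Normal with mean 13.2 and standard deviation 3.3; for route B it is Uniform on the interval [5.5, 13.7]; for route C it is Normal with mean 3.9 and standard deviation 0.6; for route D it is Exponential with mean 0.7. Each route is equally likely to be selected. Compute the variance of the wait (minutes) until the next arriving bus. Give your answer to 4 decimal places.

Per component, A: μ=13.2, E[X²]=185.13; B: μ=9.6, E[X²]=97.7633; C: μ=3.9, E[X²]=15.57; D: μ=0.7, E[X²]=0.98.
E[X] = 0.25·13.2 + 0.25·9.6 + 0.25·3.9 + 0.25·0.7 = 6.85.
E[X²] = 0.25·185.13 + 0.25·97.7633 + 0.25·15.57 + 0.25·0.98 = 74.8608.
Var(X) = E[X²] − (E[X])² = 74.8608 − 46.9225 = 27.9383.

27.9383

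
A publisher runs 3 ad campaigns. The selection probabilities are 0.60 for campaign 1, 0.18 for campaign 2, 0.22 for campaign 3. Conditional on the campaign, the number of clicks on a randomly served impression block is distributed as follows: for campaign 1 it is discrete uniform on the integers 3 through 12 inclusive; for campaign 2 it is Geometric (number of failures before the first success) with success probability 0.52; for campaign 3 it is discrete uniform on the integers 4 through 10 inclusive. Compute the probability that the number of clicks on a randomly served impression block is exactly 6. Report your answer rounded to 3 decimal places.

0.093

Conditional on each campaign, P(X = 6): 1: 0.1; 2: 0.00635991; 3: 0.142857.
By total probability, P(X = 6) = 0.6·0.1 + 0.18·0.00635991 + 0.22·0.142857 = 0.0925734.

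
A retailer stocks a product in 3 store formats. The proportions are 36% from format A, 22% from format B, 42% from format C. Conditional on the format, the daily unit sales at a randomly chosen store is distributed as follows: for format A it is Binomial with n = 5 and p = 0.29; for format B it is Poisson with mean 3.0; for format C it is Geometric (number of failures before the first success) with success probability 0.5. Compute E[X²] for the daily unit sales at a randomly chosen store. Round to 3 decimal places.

5.028

For each component E[X²] = Var + (mean)², giving A: 3.132; B: 12; C: 3.
Overall E[X²] = 0.36·3.132 + 0.22·12 + 0.42·3 = 5.02752.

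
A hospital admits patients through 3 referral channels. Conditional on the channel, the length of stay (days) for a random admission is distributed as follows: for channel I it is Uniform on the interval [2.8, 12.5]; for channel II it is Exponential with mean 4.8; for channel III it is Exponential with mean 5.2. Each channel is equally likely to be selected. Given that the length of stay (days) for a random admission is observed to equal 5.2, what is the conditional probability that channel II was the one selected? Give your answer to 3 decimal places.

0.289

Likelihoods f(5.2 | ·): I: 0.103093; II: 0.0705136; III: 0.070746.
Posterior ∝ prior × likelihood. Numerator for II: 0.333333·0.0705136 = 0.0235045.
Normalizing constant: 0.333333·0.103093 + 0.333333·0.0705136 + 0.333333·0.070746 = 0.0814508.
P(II | observation) = 0.0235045 / 0.0814508 = 0.288573.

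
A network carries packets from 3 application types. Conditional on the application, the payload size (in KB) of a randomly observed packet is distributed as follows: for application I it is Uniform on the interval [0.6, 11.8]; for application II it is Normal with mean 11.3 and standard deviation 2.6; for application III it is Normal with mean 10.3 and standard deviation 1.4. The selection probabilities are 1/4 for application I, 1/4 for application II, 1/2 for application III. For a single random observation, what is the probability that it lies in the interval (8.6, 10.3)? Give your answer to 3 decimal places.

0.282

Conditional on each application, P(8.6 < X < 10.3): I: 0.151786; II: 0.200734; III: 0.387681.
By total probability, P(8.6 < X < 10.3) = 0.25·0.151786 + 0.25·0.200734 + 0.5·0.387681 = 0.28197.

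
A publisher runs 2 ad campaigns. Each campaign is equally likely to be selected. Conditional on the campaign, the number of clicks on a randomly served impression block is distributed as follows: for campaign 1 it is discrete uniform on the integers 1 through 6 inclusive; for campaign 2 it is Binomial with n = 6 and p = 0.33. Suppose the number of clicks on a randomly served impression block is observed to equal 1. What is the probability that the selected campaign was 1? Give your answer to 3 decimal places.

0.384

Likelihoods P(X=1 | ·): 1: 0.166667; 2: 0.267325.
Posterior ∝ prior × likelihood. Numerator for 1: 0.5·0.166667 = 0.0833333.
Normalizing constant: 0.5·0.166667 + 0.5·0.267325 = 0.216996.
P(1 | observation) = 0.0833333 / 0.216996 = 0.384032.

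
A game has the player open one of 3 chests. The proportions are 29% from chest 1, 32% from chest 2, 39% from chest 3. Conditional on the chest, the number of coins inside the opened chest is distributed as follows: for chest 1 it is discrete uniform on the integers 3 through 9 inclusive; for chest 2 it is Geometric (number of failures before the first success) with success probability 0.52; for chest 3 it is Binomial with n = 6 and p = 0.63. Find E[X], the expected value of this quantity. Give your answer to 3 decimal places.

Component means — 1: 6; 2: 0.923077; 3: 3.78.
E[X] = 0.29·6 + 0.32·0.923077 + 0.39·3.78 = 3.50958.

3.510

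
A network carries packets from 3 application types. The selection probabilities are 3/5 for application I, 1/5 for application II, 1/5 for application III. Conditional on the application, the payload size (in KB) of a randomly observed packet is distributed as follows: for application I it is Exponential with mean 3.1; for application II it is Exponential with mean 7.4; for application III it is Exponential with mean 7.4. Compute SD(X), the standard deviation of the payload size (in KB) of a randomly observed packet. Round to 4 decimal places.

Per component, I: μ=3.1, E[X²]=19.22; II: μ=7.4, E[X²]=109.52; III: μ=7.4, E[X²]=109.52.
E[X] = 0.6·3.1 + 0.2·7.4 + 0.2·7.4 = 4.82.
E[X²] = 0.6·19.22 + 0.2·109.52 + 0.2·109.52 = 55.34.
Var(X) = E[X²] − (E[X])² = 55.34 − 23.2324 = 32.1076.
SD(X) = √32.1076 = 5.66636.

5.6664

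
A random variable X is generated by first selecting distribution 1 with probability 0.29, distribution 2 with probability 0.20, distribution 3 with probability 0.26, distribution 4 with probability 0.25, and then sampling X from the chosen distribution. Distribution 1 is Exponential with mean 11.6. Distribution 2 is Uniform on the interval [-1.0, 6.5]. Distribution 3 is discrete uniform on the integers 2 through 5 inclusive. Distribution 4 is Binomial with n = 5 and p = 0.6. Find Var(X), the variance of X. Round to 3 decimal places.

Per component, 1: μ=11.6, E[X²]=269.12; 2: μ=2.75, E[X²]=12.25; 3: μ=3.5, E[X²]=13.5; 4: μ=3, E[X²]=10.2.
E[X] = 0.29·11.6 + 0.2·2.75 + 0.26·3.5 + 0.25·3 = 5.574.
E[X²] = 0.29·269.12 + 0.2·12.25 + 0.26·13.5 + 0.25·10.2 = 86.5548.
Var(X) = E[X²] − (E[X])² = 86.5548 − 31.0695 = 55.4853.

55.485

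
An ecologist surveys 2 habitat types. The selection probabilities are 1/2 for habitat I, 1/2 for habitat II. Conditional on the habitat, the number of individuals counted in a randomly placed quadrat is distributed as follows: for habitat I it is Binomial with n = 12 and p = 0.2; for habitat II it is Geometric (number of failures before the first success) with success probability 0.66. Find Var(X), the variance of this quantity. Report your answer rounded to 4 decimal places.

Per component, I: μ=2.4, E[X²]=7.68; II: μ=0.515152, E[X²]=1.04591.
E[X] = 0.5·2.4 + 0.5·0.515152 = 1.45758.
E[X²] = 0.5·7.68 + 0.5·1.04591 = 4.36296.
Var(X) = E[X²] − (E[X])² = 4.36296 − 2.12453 = 2.23843.

2.2384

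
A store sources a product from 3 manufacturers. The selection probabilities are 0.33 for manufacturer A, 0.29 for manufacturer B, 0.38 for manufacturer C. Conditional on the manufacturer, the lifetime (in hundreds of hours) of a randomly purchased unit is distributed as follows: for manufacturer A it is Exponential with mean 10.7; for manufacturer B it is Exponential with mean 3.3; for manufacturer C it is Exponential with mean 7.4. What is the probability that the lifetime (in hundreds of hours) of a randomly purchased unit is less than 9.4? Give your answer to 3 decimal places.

Conditional on each manufacturer, P(X < 9.4): A: 0.584596; B: 0.942068; C: 0.719244.
By total probability, P(X < 9.4) = 0.33·0.584596 + 0.29·0.942068 + 0.38·0.719244 = 0.739429.

0.739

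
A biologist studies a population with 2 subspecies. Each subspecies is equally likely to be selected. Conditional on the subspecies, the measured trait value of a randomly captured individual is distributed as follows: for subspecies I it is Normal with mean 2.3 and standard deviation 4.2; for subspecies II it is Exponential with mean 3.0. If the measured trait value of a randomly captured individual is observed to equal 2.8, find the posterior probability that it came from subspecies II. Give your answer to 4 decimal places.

0.5816

Likelihoods f(2.8 | ·): I: 0.0943155; II: 0.13108.
Posterior ∝ prior × likelihood. Numerator for II: 0.5·0.13108 = 0.0655401.
Normalizing constant: 0.5·0.0943155 + 0.5·0.13108 = 0.112698.
P(II | observation) = 0.0655401 / 0.112698 = 0.581556.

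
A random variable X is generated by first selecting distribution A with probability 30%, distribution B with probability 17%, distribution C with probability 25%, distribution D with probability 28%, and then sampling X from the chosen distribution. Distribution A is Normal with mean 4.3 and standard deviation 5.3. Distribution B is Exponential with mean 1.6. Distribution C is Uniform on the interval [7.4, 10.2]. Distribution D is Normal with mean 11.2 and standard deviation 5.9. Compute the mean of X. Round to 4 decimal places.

6.8980

Component means — A: 4.3; B: 1.6; C: 8.8; D: 11.2.
E[X] = 0.3·4.3 + 0.17·1.6 + 0.25·8.8 + 0.28·11.2 = 6.898.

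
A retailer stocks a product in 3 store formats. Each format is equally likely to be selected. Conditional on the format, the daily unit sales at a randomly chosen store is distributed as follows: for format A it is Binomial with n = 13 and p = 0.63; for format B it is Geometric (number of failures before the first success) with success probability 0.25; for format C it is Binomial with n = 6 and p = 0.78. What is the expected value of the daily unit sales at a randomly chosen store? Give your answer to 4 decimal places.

5.2900

Component means — A: 8.19; B: 3; C: 4.68.
E[X] = 0.333333·8.19 + 0.333333·3 + 0.333333·4.68 = 5.29.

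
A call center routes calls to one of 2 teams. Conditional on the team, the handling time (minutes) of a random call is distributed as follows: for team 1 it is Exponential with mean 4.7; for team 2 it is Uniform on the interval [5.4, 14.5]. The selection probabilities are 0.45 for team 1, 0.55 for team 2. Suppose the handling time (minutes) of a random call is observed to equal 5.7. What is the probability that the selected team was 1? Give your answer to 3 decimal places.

0.320

Likelihoods f(5.7 | ·): 1: 0.063271; 2: 0.10989.
Posterior ∝ prior × likelihood. Numerator for 1: 0.45·0.063271 = 0.0284719.
Normalizing constant: 0.45·0.063271 + 0.55·0.10989 = 0.0889115.
P(1 | observation) = 0.0284719 / 0.0889115 = 0.320228.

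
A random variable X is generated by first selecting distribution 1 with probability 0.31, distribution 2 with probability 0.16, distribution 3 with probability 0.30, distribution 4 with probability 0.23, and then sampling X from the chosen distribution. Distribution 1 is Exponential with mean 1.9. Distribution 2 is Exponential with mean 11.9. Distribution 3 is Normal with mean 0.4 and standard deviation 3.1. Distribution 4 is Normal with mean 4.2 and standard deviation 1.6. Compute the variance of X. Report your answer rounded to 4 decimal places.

42.3212

Per component, 1: μ=1.9, E[X²]=7.22; 2: μ=11.9, E[X²]=283.22; 3: μ=0.4, E[X²]=9.77; 4: μ=4.2, E[X²]=20.2.
E[X] = 0.31·1.9 + 0.16·11.9 + 0.3·0.4 + 0.23·4.2 = 3.579.
E[X²] = 0.31·7.22 + 0.16·283.22 + 0.3·9.77 + 0.23·20.2 = 55.1304.
Var(X) = E[X²] − (E[X])² = 55.1304 − 12.8092 = 42.3212.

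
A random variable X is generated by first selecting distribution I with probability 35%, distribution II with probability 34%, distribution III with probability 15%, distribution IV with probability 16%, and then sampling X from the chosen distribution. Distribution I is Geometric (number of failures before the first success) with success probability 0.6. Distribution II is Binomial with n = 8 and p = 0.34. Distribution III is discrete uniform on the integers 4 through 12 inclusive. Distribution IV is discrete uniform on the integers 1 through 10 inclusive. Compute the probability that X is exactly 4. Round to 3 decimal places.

Conditional on each component, P(X = 4): I: 0.01536; II: 0.177496; III: 0.111111; IV: 0.1.
By total probability, P(X = 4) = 0.35·0.01536 + 0.34·0.177496 + 0.15·0.111111 + 0.16·0.1 = 0.0983914.

0.098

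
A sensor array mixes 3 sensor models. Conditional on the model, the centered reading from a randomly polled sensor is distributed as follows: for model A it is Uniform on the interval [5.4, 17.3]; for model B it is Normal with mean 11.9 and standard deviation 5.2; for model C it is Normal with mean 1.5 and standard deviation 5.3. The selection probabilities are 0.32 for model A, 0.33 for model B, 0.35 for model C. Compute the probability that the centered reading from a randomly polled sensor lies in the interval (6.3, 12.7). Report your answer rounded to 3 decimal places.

Conditional on each model, P(6.3 < X < 12.7): A: 0.537815; B: 0.420377; C: 0.165266.
By total probability, P(6.3 < X < 12.7) = 0.32·0.537815 + 0.33·0.420377 + 0.35·0.165266 = 0.368669.

0.369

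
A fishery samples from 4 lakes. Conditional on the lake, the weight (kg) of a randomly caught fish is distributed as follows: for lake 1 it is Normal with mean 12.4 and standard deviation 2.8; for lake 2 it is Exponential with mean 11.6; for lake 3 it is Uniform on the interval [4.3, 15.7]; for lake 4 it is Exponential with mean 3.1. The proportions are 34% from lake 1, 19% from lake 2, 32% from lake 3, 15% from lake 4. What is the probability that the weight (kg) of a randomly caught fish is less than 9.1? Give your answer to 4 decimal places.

Conditional on each lake, P(X < 9.1): 1: 0.119284; 2: 0.543644; 3: 0.421053; 4: 0.946895.
By total probability, P(X < 9.1) = 0.34·0.119284 + 0.19·0.543644 + 0.32·0.421053 + 0.15·0.946895 = 0.42062.

0.4206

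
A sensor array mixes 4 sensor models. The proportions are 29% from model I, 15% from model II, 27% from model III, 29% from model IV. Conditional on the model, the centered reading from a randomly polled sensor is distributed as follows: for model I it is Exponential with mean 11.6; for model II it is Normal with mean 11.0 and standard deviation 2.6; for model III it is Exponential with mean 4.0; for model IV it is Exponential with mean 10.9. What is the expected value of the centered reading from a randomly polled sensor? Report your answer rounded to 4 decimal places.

Component means — I: 11.6; II: 11; III: 4; IV: 10.9.
E[X] = 0.29·11.6 + 0.15·11 + 0.27·4 + 0.29·10.9 = 9.255.

9.2550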